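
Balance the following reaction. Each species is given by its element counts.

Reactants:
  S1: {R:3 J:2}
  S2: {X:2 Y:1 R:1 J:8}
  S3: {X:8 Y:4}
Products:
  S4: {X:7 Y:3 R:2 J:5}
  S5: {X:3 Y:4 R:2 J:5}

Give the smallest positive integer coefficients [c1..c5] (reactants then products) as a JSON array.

X: 3·0+3·2+4·8 = 38 | 5·7+1·3 = 38
Y: 3·0+3·1+4·4 = 19 | 5·3+1·4 = 19
R: 3·3+3·1+4·0 = 12 | 5·2+1·2 = 12
J: 3·2+3·8+4·0 = 30 | 5·5+1·5 = 30
gcd(3,3,4,5,1) = 1

Coefficients: [3, 3, 4, 5, 1]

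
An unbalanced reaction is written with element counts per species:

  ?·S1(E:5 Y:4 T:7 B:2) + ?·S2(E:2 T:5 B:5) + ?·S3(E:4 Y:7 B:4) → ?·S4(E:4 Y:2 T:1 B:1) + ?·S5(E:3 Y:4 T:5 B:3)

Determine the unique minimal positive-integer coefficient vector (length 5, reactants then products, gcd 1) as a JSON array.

E: 4·5+1·2+2·4 = 30 | 3·4+6·3 = 30
Y: 4·4+1·0+2·7 = 30 | 3·2+6·4 = 30
T: 4·7+1·5+2·0 = 33 | 3·1+6·5 = 33
B: 4·2+1·5+2·4 = 21 | 3·1+6·3 = 21
gcd(4,1,2,3,6) = 1

Coefficients: [4, 1, 2, 3, 6]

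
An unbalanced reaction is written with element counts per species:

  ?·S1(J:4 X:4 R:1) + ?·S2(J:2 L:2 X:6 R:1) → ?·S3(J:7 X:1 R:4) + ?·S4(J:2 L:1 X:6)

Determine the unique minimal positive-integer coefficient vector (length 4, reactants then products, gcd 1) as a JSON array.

Coefficients: [5, 3, 2, 6]

J: 5·4+3·2 = 26 | 2·7+6·2 = 26
L: 5·0+3·2 = 6 | 2·0+6·1 = 6
X: 5·4+3·6 = 38 | 2·1+6·6 = 38
R: 5·1+3·1 = 8 | 2·4+6·0 = 8
gcd(5,3,2,6) = 1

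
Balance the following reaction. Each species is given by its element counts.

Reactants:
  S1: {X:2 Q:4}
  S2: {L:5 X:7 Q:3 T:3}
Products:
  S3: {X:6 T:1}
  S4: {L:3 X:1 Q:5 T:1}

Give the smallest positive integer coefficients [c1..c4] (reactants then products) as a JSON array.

L: 4·0+3·5 = 15 | 4·0+5·3 = 15
X: 4·2+3·7 = 29 | 4·6+5·1 = 29
Q: 4·4+3·3 = 25 | 4·0+5·5 = 25
T: 4·0+3·3 = 9 | 4·1+5·1 = 9
gcd(4,3,4,5) = 1

Coefficients: [4, 3, 4, 5]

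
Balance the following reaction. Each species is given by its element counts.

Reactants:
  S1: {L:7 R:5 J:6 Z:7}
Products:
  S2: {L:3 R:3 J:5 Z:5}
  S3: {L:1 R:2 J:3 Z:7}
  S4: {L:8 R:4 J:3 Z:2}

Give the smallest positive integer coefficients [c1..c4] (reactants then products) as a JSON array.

L: 5·7 = 35 | 3·3+2·1+3·8 = 35
R: 5·5 = 25 | 3·3+2·2+3·4 = 25
J: 5·6 = 30 | 3·5+2·3+3·3 = 30
Z: 5·7 = 35 | 3·5+2·7+3·2 = 35
gcd(5,3,2,3) = 1

Coefficients: [5, 3, 2, 3]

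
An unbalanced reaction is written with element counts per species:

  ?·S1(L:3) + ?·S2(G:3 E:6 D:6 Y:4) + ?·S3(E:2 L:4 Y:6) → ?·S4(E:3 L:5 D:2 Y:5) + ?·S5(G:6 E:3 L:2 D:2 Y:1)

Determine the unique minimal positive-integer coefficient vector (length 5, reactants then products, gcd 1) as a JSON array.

G: 5·0+2·3+3·0 = 6 | 5·0+1·6 = 6
E: 5·0+2·6+3·2 = 18 | 5·3+1·3 = 18
L: 5·3+2·0+3·4 = 27 | 5·5+1·2 = 27
D: 5·0+2·6+3·0 = 12 | 5·2+1·2 = 12
Y: 5·0+2·4+3·6 = 26 | 5·5+1·1 = 26
gcd(5,2,3,5,1) = 1

Coefficients: [5, 2, 3, 5, 1]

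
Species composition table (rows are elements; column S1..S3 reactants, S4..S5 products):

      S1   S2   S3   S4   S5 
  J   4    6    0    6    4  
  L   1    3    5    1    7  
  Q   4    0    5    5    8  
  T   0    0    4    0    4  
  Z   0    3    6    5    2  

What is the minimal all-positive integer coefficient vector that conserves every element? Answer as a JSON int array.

Coefficients: [6, 1, 3, 3, 3]

J: 6·4+1·6+3·0 = 30 | 3·6+3·4 = 30
L: 6·1+1·3+3·5 = 24 | 3·1+3·7 = 24
Q: 6·4+1·0+3·5 = 39 | 3·5+3·8 = 39
T: 6·0+1·0+3·4 = 12 | 3·0+3·4 = 12
Z: 6·0+1·3+3·6 = 21 | 3·5+3·2 = 21
gcd(6,1,3,3,3) = 1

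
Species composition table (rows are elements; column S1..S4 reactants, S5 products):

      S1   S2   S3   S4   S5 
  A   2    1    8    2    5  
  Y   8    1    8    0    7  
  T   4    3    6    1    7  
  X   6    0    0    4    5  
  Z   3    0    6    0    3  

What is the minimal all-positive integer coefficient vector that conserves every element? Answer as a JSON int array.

A: 2·2+4·1+1·8+2·2 = 20 | 4·5 = 20
Y: 2·8+4·1+1·8+2·0 = 28 | 4·7 = 28
T: 2·4+4·3+1·6+2·1 = 28 | 4·7 = 28
X: 2·6+4·0+1·0+2·4 = 20 | 4·5 = 20
Z: 2·3+4·0+1·6+2·0 = 12 | 4·3 = 12
gcd(2,4,1,2,4) = 1

Coefficients: [2, 4, 1, 2, 4]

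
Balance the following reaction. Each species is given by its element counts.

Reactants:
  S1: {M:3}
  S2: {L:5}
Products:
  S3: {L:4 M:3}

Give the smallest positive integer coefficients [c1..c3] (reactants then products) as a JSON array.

L: 5·0+4·5 = 20 | 5·4 = 20
M: 5·3+4·0 = 15 | 5·3 = 15
gcd(5,4,5) = 1

Coefficients: [5, 4, 5]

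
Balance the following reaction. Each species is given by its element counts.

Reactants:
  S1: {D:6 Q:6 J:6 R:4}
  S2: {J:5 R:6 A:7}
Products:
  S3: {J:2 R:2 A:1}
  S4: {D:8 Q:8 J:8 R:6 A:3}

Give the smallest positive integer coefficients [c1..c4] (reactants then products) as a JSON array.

Coefficients: [4, 2, 5, 3]

D: 4·6+2·0 = 24 | 5·0+3·8 = 24
Q: 4·6+2·0 = 24 | 5·0+3·8 = 24
J: 4·6+2·5 = 34 | 5·2+3·8 = 34
R: 4·4+2·6 = 28 | 5·2+3·6 = 28
A: 4·0+2·7 = 14 | 5·1+3·3 = 14
gcd(4,2,5,3) = 1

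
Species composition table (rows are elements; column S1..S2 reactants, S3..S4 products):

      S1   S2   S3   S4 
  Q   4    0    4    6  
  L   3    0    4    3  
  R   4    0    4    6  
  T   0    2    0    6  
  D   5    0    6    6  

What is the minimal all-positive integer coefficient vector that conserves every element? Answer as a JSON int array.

Coefficients: [6, 6, 3, 2]

Q: 6·4+6·0 = 24 | 3·4+2·6 = 24
L: 6·3+6·0 = 18 | 3·4+2·3 = 18
R: 6·4+6·0 = 24 | 3·4+2·6 = 24
T: 6·0+6·2 = 12 | 3·0+2·6 = 12
D: 6·5+6·0 = 30 | 3·6+2·6 = 30
gcd(6,6,3,2) = 1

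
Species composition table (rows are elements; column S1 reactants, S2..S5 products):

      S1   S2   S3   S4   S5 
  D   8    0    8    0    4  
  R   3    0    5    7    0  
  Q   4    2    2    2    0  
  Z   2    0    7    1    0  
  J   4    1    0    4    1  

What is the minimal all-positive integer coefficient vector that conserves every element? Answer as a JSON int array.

D: 4·8 = 32 | 6·0+1·8+1·0+6·4 = 32
R: 4·3 = 12 | 6·0+1·5+1·7+6·0 = 12
Q: 4·4 = 16 | 6·2+1·2+1·2+6·0 = 16
Z: 4·2 = 8 | 6·0+1·7+1·1+6·0 = 8
J: 4·4 = 16 | 6·1+1·0+1·4+6·1 = 16
gcd(4,6,1,1,6) = 1

Coefficients: [4, 6, 1, 1, 6]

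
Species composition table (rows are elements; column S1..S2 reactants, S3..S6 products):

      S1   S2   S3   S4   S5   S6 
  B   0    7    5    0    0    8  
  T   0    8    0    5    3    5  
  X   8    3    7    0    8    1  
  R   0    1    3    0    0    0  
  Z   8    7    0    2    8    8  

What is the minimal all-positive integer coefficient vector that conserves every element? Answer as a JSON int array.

B: 1·0+6·7 = 42 | 2·5+5·0+1·0+4·8 = 42
T: 1·0+6·8 = 48 | 2·0+5·5+1·3+4·5 = 48
X: 1·8+6·3 = 26 | 2·7+5·0+1·8+4·1 = 26
R: 1·0+6·1 = 6 | 2·3+5·0+1·0+4·0 = 6
Z: 1·8+6·7 = 50 | 2·0+5·2+1·8+4·8 = 50
gcd(1,6,2,5,1,4) = 1

Coefficients: [1, 6, 2, 5, 1, 4]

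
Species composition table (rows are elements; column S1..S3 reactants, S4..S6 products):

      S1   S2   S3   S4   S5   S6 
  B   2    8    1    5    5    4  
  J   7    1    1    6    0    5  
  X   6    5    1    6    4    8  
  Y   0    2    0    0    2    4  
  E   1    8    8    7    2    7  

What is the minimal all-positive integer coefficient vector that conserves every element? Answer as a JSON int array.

Coefficients: [5, 4, 2, 6, 2, 1]

B: 5·2+4·8+2·1 = 44 | 6·5+2·5+1·4 = 44
J: 5·7+4·1+2·1 = 41 | 6·6+2·0+1·5 = 41
X: 5·6+4·5+2·1 = 52 | 6·6+2·4+1·8 = 52
Y: 5·0+4·2+2·0 = 8 | 6·0+2·2+1·4 = 8
E: 5·1+4·8+2·8 = 53 | 6·7+2·2+1·7 = 53
gcd(5,4,2,6,2,1) = 1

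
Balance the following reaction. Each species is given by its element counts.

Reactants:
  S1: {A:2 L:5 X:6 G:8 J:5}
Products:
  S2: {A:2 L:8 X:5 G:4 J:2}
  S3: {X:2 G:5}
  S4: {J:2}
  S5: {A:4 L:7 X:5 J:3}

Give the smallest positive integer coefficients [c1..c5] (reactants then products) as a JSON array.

Coefficients: [3, 1, 4, 5, 1]

A: 3·2 = 6 | 1·2+4·0+5·0+1·4 = 6
L: 3·5 = 15 | 1·8+4·0+5·0+1·7 = 15
X: 3·6 = 18 | 1·5+4·2+5·0+1·5 = 18
G: 3·8 = 24 | 1·4+4·5+5·0+1·0 = 24
J: 3·5 = 15 | 1·2+4·0+5·2+1·3 = 15
gcd(3,1,4,5,1) = 1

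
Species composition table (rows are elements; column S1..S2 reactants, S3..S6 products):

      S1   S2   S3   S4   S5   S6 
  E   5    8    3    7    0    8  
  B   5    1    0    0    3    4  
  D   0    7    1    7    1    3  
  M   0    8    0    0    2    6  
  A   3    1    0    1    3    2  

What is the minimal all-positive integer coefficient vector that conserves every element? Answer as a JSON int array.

E: 5·5+5·8 = 65 | 1·3+2·7+2·0+6·8 = 65
B: 5·5+5·1 = 30 | 1·0+2·0+2·3+6·4 = 30
D: 5·0+5·7 = 35 | 1·1+2·7+2·1+6·3 = 35
M: 5·0+5·8 = 40 | 1·0+2·0+2·2+6·6 = 40
A: 5·3+5·1 = 20 | 1·0+2·1+2·3+6·2 = 20
gcd(5,5,1,2,2,6) = 1

Coefficients: [5, 5, 1, 2, 2, 6]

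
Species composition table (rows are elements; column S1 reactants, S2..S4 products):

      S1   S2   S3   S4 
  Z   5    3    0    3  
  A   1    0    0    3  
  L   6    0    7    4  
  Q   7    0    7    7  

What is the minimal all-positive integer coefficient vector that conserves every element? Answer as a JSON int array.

Z: 3·5 = 15 | 4·3+2·0+1·3 = 15
A: 3·1 = 3 | 4·0+2·0+1·3 = 3
L: 3·6 = 18 | 4·0+2·7+1·4 = 18
Q: 3·7 = 21 | 4·0+2·7+1·7 = 21
gcd(3,4,2,1) = 1

Coefficients: [3, 4, 2, 1]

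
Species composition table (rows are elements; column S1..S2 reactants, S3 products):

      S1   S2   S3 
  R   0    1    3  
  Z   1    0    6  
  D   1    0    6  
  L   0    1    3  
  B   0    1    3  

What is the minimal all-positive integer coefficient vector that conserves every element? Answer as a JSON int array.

Coefficients: [6, 3, 1]

R: 6·0+3·1 = 3 | 1·3 = 3
Z: 6·1+3·0 = 6 | 1·6 = 6
D: 6·1+3·0 = 6 | 1·6 = 6
L: 6·0+3·1 = 3 | 1·3 = 3
B: 6·0+3·1 = 3 | 1·3 = 3
gcd(6,3,1) = 1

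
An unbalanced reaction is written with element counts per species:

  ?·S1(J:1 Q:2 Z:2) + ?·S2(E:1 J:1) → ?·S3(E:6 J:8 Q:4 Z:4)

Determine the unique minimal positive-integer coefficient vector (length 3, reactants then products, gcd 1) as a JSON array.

Coefficients: [2, 6, 1]

E: 2·0+6·1 = 6 | 1·6 = 6
J: 2·1+6·1 = 8 | 1·8 = 8
Q: 2·2+6·0 = 4 | 1·4 = 4
Z: 2·2+6·0 = 4 | 1·4 = 4
gcd(2,6,1) = 1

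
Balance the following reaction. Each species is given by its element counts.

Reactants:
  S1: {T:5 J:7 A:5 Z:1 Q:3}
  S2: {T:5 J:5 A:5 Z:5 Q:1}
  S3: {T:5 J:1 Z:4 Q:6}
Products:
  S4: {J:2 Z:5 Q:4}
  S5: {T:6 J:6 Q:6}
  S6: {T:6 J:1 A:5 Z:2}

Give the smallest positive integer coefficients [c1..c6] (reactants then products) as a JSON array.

Coefficients: [3, 3, 6, 6, 4, 6]

T: 3·5+3·5+6·5 = 60 | 6·0+4·6+6·6 = 60
J: 3·7+3·5+6·1 = 42 | 6·2+4·6+6·1 = 42
A: 3·5+3·5+6·0 = 30 | 6·0+4·0+6·5 = 30
Z: 3·1+3·5+6·4 = 42 | 6·5+4·0+6·2 = 42
Q: 3·3+3·1+6·6 = 48 | 6·4+4·6+6·0 = 48
gcd(3,3,6,6,4,6) = 1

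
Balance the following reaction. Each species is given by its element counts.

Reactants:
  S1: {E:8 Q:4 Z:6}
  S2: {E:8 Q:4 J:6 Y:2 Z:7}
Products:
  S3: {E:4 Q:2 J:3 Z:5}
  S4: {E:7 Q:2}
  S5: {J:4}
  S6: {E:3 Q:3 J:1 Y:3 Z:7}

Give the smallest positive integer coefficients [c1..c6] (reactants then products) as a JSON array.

E: 1·8+6·8 = 56 | 4·4+4·7+5·0+4·3 = 56
Q: 1·4+6·4 = 28 | 4·2+4·2+5·0+4·3 = 28
J: 1·0+6·6 = 36 | 4·3+4·0+5·4+4·1 = 36
Y: 1·0+6·2 = 12 | 4·0+4·0+5·0+4·3 = 12
Z: 1·6+6·7 = 48 | 4·5+4·0+5·0+4·7 = 48
gcd(1,6,4,4,5,4) = 1

Coefficients: [1, 6, 4, 4, 5, 4]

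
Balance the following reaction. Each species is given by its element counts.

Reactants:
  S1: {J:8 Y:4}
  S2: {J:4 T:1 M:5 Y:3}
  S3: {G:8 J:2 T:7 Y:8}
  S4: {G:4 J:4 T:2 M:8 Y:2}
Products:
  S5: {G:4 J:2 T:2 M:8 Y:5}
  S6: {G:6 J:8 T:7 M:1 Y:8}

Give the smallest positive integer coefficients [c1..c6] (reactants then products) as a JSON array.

Coefficients: [1, 4, 4, 2, 4, 4]

G: 1·0+4·0+4·8+2·4 = 40 | 4·4+4·6 = 40
J: 1·8+4·4+4·2+2·4 = 40 | 4·2+4·8 = 40
T: 1·0+4·1+4·7+2·2 = 36 | 4·2+4·7 = 36
M: 1·0+4·5+4·0+2·8 = 36 | 4·8+4·1 = 36
Y: 1·4+4·3+4·8+2·2 = 52 | 4·5+4·8 = 52
gcd(1,4,4,2,4,4) = 1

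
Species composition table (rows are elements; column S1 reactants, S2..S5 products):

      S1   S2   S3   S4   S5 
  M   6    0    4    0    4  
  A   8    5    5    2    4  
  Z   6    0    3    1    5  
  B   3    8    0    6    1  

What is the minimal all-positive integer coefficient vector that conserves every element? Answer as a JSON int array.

M: 6·6 = 36 | 1·0+5·4+1·0+4·4 = 36
A: 6·8 = 48 | 1·5+5·5+1·2+4·4 = 48
Z: 6·6 = 36 | 1·0+5·3+1·1+4·5 = 36
B: 6·3 = 18 | 1·8+5·0+1·6+4·1 = 18
gcd(6,1,5,1,4) = 1

Coefficients: [6, 1, 5, 1, 4]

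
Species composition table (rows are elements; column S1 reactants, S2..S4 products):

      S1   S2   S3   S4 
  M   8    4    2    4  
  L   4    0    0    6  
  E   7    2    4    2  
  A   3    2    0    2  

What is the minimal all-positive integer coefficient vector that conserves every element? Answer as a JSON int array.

M: 6·8 = 48 | 5·4+6·2+4·4 = 48
L: 6·4 = 24 | 5·0+6·0+4·6 = 24
E: 6·7 = 42 | 5·2+6·4+4·2 = 42
A: 6·3 = 18 | 5·2+6·0+4·2 = 18
gcd(6,5,6,4) = 1

Coefficients: [6, 5, 6, 4]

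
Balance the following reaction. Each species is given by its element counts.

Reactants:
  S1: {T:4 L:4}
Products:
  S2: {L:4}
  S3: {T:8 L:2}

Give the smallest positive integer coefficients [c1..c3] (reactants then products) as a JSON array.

T: 4·4 = 16 | 3·0+2·8 = 16
L: 4·4 = 16 | 3·4+2·2 = 16
gcd(4,3,2) = 1

Coefficients: [4, 3, 2]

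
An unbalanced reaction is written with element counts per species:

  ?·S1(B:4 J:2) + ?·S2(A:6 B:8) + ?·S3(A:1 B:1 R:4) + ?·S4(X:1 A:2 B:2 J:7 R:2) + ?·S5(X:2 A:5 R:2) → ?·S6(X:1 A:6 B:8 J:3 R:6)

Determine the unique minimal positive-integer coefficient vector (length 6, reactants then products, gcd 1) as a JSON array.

Coefficients: [4, 2, 6, 1, 2, 5]

X: 4·0+2·0+6·0+1·1+2·2 = 5 | 5·1 = 5
A: 4·0+2·6+6·1+1·2+2·5 = 30 | 5·6 = 30
B: 4·4+2·8+6·1+1·2+2·0 = 40 | 5·8 = 40
J: 4·2+2·0+6·0+1·7+2·0 = 15 | 5·3 = 15
R: 4·0+2·0+6·4+1·2+2·2 = 30 | 5·6 = 30
gcd(4,2,6,1,2,5) = 1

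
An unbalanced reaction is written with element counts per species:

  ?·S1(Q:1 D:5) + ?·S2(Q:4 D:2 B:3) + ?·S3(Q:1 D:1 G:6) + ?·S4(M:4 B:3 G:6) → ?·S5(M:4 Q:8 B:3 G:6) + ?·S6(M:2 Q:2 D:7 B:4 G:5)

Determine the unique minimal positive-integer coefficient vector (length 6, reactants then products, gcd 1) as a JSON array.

M: 6·0+5·0+2·0+5·4 = 20 | 2·4+6·2 = 20
Q: 6·1+5·4+2·1+5·0 = 28 | 2·8+6·2 = 28
D: 6·5+5·2+2·1+5·0 = 42 | 2·0+6·7 = 42
B: 6·0+5·3+2·0+5·3 = 30 | 2·3+6·4 = 30
G: 6·0+5·0+2·6+5·6 = 42 | 2·6+6·5 = 42
gcd(6,5,2,5,2,6) = 1

Coefficients: [6, 5, 2, 5, 2, 6]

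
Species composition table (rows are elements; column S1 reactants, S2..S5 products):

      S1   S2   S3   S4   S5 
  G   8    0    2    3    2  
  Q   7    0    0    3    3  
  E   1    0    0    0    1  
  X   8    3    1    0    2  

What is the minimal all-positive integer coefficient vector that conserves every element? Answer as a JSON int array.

Coefficients: [3, 5, 3, 4, 3]

G: 3·8 = 24 | 5·0+3·2+4·3+3·2 = 24
Q: 3·7 = 21 | 5·0+3·0+4·3+3·3 = 21
E: 3·1 = 3 | 5·0+3·0+4·0+3·1 = 3
X: 3·8 = 24 | 5·3+3·1+4·0+3·2 = 24
gcd(3,5,3,4,3) = 1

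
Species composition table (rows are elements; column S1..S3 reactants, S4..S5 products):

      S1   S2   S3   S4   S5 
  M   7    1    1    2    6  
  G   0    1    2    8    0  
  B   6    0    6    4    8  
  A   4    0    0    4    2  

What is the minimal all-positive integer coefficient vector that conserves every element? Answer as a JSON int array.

Coefficients: [3, 2, 3, 1, 4]

M: 3·7+2·1+3·1 = 26 | 1·2+4·6 = 26
G: 3·0+2·1+3·2 = 8 | 1·8+4·0 = 8
B: 3·6+2·0+3·6 = 36 | 1·4+4·8 = 36
A: 3·4+2·0+3·0 = 12 | 1·4+4·2 = 12
gcd(3,2,3,1,4) = 1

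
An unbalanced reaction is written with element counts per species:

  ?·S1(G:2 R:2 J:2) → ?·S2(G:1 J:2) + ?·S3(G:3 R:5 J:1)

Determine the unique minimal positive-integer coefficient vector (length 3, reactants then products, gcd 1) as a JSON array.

G: 5·2 = 10 | 4·1+2·3 = 10
R: 5·2 = 10 | 4·0+2·5 = 10
J: 5·2 = 10 | 4·2+2·1 = 10
gcd(5,4,2) = 1

Coefficients: [5, 4, 2]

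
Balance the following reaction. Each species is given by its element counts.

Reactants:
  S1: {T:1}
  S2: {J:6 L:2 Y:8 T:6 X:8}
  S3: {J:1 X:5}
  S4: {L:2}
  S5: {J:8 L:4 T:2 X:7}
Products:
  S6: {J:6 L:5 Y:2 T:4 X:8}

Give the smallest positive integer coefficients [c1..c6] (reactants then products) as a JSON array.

J: 6·0+1·6+2·1+5·0+2·8 = 24 | 4·6 = 24
L: 6·0+1·2+2·0+5·2+2·4 = 20 | 4·5 = 20
Y: 6·0+1·8+2·0+5·0+2·0 = 8 | 4·2 = 8
T: 6·1+1·6+2·0+5·0+2·2 = 16 | 4·4 = 16
X: 6·0+1·8+2·5+5·0+2·7 = 32 | 4·8 = 32
gcd(6,1,2,5,2,4) = 1

Coefficients: [6, 1, 2, 5, 2, 4]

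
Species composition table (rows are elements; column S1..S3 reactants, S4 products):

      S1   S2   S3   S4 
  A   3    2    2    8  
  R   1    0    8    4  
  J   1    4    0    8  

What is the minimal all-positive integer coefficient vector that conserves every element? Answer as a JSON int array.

A: 4·3+5·2+1·2 = 24 | 3·8 = 24
R: 4·1+5·0+1·8 = 12 | 3·4 = 12
J: 4·1+5·4+1·0 = 24 | 3·8 = 24
gcd(4,5,1,3) = 1

Coefficients: [4, 5, 1, 3]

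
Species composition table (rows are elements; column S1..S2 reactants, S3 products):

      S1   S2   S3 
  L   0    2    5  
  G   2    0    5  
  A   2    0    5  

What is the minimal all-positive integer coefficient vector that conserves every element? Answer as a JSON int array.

L: 5·0+5·2 = 10 | 2·5 = 10
G: 5·2+5·0 = 10 | 2·5 = 10
A: 5·2+5·0 = 10 | 2·5 = 10
gcd(5,5,2) = 1

Coefficients: [5, 5, 2]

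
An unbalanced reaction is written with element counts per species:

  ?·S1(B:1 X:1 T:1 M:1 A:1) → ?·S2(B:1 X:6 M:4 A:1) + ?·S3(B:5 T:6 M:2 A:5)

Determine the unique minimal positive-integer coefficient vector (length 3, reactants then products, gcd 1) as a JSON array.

B: 6·1 = 6 | 1·1+1·5 = 6
X: 6·1 = 6 | 1·6+1·0 = 6
T: 6·1 = 6 | 1·0+1·6 = 6
M: 6·1 = 6 | 1·4+1·2 = 6
A: 6·1 = 6 | 1·1+1·5 = 6
gcd(6,1,1) = 1

Coefficients: [6, 1, 1]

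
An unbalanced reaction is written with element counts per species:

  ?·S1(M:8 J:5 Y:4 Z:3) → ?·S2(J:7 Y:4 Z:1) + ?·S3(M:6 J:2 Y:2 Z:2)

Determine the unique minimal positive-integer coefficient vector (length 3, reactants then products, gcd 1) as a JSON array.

M: 3·8 = 24 | 1·0+4·6 = 24
J: 3·5 = 15 | 1·7+4·2 = 15
Y: 3·4 = 12 | 1·4+4·2 = 12
Z: 3·3 = 9 | 1·1+4·2 = 9
gcd(3,1,4) = 1

Coefficients: [3, 1, 4]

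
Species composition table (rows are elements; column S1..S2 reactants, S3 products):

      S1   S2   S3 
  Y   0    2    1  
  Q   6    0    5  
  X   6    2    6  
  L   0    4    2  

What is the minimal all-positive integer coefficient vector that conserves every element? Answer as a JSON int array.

Coefficients: [5, 3, 6]

Y: 5·0+3·2 = 6 | 6·1 = 6
Q: 5·6+3·0 = 30 | 6·5 = 30
X: 5·6+3·2 = 36 | 6·6 = 36
L: 5·0+3·4 = 12 | 6·2 = 12
gcd(5,3,6) = 1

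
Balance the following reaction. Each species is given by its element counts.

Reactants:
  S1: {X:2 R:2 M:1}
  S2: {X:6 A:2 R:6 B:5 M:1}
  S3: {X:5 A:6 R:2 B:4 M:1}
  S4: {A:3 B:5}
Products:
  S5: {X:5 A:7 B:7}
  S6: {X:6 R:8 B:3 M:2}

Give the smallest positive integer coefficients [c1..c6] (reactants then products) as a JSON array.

X: 5·2+6·6+1·5+1·0 = 51 | 3·5+6·6 = 51
A: 5·0+6·2+1·6+1·3 = 21 | 3·7+6·0 = 21
R: 5·2+6·6+1·2+1·0 = 48 | 3·0+6·8 = 48
B: 5·0+6·5+1·4+1·5 = 39 | 3·7+6·3 = 39
M: 5·1+6·1+1·1+1·0 = 12 | 3·0+6·2 = 12
gcd(5,6,1,1,3,6) = 1

Coefficients: [5, 6, 1, 1, 3, 6]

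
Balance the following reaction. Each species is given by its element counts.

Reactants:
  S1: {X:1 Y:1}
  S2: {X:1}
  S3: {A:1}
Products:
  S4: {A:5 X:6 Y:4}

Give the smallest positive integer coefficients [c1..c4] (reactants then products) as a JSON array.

A: 4·0+2·0+5·1 = 5 | 1·5 = 5
X: 4·1+2·1+5·0 = 6 | 1·6 = 6
Y: 4·1+2·0+5·0 = 4 | 1·4 = 4
gcd(4,2,5,1) = 1

Coefficients: [4, 2, 5, 1]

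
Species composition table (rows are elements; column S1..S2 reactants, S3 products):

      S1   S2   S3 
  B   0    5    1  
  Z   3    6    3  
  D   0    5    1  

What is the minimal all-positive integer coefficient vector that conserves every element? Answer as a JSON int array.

Coefficients: [3, 1, 5]

B: 3·0+1·5 = 5 | 5·1 = 5
Z: 3·3+1·6 = 15 | 5·3 = 15
D: 3·0+1·5 = 5 | 5·1 = 5
gcd(3,1,5) = 1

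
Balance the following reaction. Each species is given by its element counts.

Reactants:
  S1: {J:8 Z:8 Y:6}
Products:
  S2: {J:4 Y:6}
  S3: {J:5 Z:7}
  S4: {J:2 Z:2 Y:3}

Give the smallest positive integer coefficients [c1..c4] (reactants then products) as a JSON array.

Coefficients: [5, 2, 4, 6]

J: 5·8 = 40 | 2·4+4·5+6·2 = 40
Z: 5·8 = 40 | 2·0+4·7+6·2 = 40
Y: 5·6 = 30 | 2·6+4·0+6·3 = 30
gcd(5,2,4,6) = 1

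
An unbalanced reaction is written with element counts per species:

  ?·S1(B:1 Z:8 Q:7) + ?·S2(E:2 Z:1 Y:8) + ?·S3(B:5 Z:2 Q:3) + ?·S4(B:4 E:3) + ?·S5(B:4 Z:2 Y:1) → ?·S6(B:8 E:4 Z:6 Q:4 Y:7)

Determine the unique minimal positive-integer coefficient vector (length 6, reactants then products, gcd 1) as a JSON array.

Coefficients: [2, 4, 2, 4, 3, 5]

B: 2·1+4·0+2·5+4·4+3·4 = 40 | 5·8 = 40
E: 2·0+4·2+2·0+4·3+3·0 = 20 | 5·4 = 20
Z: 2·8+4·1+2·2+4·0+3·2 = 30 | 5·6 = 30
Q: 2·7+4·0+2·3+4·0+3·0 = 20 | 5·4 = 20
Y: 2·0+4·8+2·0+4·0+3·1 = 35 | 5·7 = 35
gcd(2,4,2,4,3,5) = 1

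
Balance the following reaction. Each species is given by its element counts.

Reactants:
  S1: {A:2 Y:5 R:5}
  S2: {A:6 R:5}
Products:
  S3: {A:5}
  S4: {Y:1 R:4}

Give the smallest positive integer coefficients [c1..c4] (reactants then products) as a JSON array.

Coefficients: [1, 3, 4, 5]

A: 1·2+3·6 = 20 | 4·5+5·0 = 20
Y: 1·5+3·0 = 5 | 4·0+5·1 = 5
R: 1·5+3·5 = 20 | 4·0+5·4 = 20
gcd(1,3,4,5) = 1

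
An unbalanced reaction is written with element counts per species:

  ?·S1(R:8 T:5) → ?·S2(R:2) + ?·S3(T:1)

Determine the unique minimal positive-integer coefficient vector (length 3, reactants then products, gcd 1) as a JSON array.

Coefficients: [1, 4, 5]

R: 1·8 = 8 | 4·2+5·0 = 8
T: 1·5 = 5 | 4·0+5·1 = 5
gcd(1,4,5) = 1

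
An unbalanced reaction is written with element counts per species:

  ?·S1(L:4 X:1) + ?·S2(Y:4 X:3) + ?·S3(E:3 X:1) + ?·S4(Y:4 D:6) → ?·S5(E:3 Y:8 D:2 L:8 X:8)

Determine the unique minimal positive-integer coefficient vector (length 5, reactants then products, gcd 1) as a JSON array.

Coefficients: [6, 5, 3, 1, 3]

E: 6·0+5·0+3·3+1·0 = 9 | 3·3 = 9
Y: 6·0+5·4+3·0+1·4 = 24 | 3·8 = 24
D: 6·0+5·0+3·0+1·6 = 6 | 3·2 = 6
L: 6·4+5·0+3·0+1·0 = 24 | 3·8 = 24
X: 6·1+5·3+3·1+1·0 = 24 | 3·8 = 24
gcd(6,5,3,1,3) = 1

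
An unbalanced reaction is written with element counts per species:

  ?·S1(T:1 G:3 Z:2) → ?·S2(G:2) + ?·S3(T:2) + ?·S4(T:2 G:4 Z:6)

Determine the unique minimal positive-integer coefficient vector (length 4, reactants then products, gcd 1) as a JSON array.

Coefficients: [6, 5, 1, 2]

T: 6·1 = 6 | 5·0+1·2+2·2 = 6
G: 6·3 = 18 | 5·2+1·0+2·4 = 18
Z: 6·2 = 12 | 5·0+1·0+2·6 = 12
gcd(6,5,1,2) = 1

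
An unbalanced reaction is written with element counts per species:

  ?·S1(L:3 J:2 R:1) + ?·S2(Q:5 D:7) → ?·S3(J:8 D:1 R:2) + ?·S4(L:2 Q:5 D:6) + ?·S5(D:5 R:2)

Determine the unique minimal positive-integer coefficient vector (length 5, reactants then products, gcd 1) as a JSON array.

Coefficients: [4, 6, 1, 6, 1]

L: 4·3+6·0 = 12 | 1·0+6·2+1·0 = 12
Q: 4·0+6·5 = 30 | 1·0+6·5+1·0 = 30
J: 4·2+6·0 = 8 | 1·8+6·0+1·0 = 8
D: 4·0+6·7 = 42 | 1·1+6·6+1·5 = 42
R: 4·1+6·0 = 4 | 1·2+6·0+1·2 = 4
gcd(4,6,1,6,1) = 1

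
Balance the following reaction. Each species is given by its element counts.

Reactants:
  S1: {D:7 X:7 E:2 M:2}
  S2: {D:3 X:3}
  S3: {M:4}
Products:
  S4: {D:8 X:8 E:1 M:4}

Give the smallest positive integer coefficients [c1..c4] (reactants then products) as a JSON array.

Coefficients: [2, 6, 3, 4]

D: 2·7+6·3+3·0 = 32 | 4·8 = 32
X: 2·7+6·3+3·0 = 32 | 4·8 = 32
E: 2·2+6·0+3·0 = 4 | 4·1 = 4
M: 2·2+6·0+3·4 = 16 | 4·4 = 16
gcd(2,6,3,4) = 1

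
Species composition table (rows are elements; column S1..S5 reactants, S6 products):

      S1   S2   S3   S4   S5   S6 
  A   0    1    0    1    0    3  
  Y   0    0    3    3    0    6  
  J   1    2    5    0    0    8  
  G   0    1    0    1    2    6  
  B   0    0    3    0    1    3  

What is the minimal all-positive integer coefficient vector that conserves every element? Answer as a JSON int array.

A: 5·0+3·1+1·0+3·1+3·0 = 6 | 2·3 = 6
Y: 5·0+3·0+1·3+3·3+3·0 = 12 | 2·6 = 12
J: 5·1+3·2+1·5+3·0+3·0 = 16 | 2·8 = 16
G: 5·0+3·1+1·0+3·1+3·2 = 12 | 2·6 = 12
B: 5·0+3·0+1·3+3·0+3·1 = 6 | 2·3 = 6
gcd(5,3,1,3,3,2) = 1

Coefficients: [5, 3, 1, 3, 3, 2]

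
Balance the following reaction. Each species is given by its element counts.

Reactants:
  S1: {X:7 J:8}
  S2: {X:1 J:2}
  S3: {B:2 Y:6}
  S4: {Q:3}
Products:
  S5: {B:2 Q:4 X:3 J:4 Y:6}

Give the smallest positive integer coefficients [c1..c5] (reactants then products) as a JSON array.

Coefficients: [1, 2, 3, 4, 3]

B: 1·0+2·0+3·2+4·0 = 6 | 3·2 = 6
Q: 1·0+2·0+3·0+4·3 = 12 | 3·4 = 12
X: 1·7+2·1+3·0+4·0 = 9 | 3·3 = 9
J: 1·8+2·2+3·0+4·0 = 12 | 3·4 = 12
Y: 1·0+2·0+3·6+4·0 = 18 | 3·6 = 18
gcd(1,2,3,4,3) = 1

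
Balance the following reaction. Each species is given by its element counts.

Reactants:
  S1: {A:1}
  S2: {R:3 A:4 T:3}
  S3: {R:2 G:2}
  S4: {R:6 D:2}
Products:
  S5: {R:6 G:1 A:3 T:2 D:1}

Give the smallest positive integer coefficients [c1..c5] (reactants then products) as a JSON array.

Coefficients: [2, 4, 3, 3, 6]

R: 2·0+4·3+3·2+3·6 = 36 | 6·6 = 36
G: 2·0+4·0+3·2+3·0 = 6 | 6·1 = 6
A: 2·1+4·4+3·0+3·0 = 18 | 6·3 = 18
T: 2·0+4·3+3·0+3·0 = 12 | 6·2 = 12
D: 2·0+4·0+3·0+3·2 = 6 | 6·1 = 6
gcd(2,4,3,3,6) = 1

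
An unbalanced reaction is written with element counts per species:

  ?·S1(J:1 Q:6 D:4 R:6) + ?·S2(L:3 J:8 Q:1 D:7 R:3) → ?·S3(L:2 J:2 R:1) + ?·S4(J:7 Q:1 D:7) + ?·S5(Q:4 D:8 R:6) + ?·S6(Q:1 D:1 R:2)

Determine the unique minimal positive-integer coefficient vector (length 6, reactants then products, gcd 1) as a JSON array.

Coefficients: [1, 4, 6, 3, 1, 3]

L: 1·0+4·3 = 12 | 6·2+3·0+1·0+3·0 = 12
J: 1·1+4·8 = 33 | 6·2+3·7+1·0+3·0 = 33
Q: 1·6+4·1 = 10 | 6·0+3·1+1·4+3·1 = 10
D: 1·4+4·7 = 32 | 6·0+3·7+1·8+3·1 = 32
R: 1·6+4·3 = 18 | 6·1+3·0+1·6+3·2 = 18
gcd(1,4,6,3,1,3) = 1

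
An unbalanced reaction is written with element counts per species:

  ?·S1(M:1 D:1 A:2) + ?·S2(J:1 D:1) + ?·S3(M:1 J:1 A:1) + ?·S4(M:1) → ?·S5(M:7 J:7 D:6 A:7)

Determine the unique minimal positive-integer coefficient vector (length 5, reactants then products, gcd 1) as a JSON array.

M: 2·1+4·0+3·1+2·1 = 7 | 1·7 = 7
J: 2·0+4·1+3·1+2·0 = 7 | 1·7 = 7
D: 2·1+4·1+3·0+2·0 = 6 | 1·6 = 6
A: 2·2+4·0+3·1+2·0 = 7 | 1·7 = 7
gcd(2,4,3,2,1) = 1

Coefficients: [2, 4, 3, 2, 1]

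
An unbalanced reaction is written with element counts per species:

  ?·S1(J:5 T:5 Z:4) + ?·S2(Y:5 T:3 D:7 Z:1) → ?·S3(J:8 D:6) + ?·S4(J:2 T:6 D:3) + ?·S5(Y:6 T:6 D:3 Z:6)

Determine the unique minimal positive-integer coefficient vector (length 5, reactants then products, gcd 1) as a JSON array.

Y: 6·0+6·5 = 30 | 3·0+3·0+5·6 = 30
J: 6·5+6·0 = 30 | 3·8+3·2+5·0 = 30
T: 6·5+6·3 = 48 | 3·0+3·6+5·6 = 48
D: 6·0+6·7 = 42 | 3·6+3·3+5·3 = 42
Z: 6·4+6·1 = 30 | 3·0+3·0+5·6 = 30
gcd(6,6,3,3,5) = 1

Coefficients: [6, 6, 3, 3, 5]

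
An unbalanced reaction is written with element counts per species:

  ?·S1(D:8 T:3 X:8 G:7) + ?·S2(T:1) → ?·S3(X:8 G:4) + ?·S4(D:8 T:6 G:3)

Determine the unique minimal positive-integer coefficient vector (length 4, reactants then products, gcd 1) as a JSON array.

D: 1·8+3·0 = 8 | 1·0+1·8 = 8
T: 1·3+3·1 = 6 | 1·0+1·6 = 6
X: 1·8+3·0 = 8 | 1·8+1·0 = 8
G: 1·7+3·0 = 7 | 1·4+1·3 = 7
gcd(1,3,1,1) = 1

Coefficients: [1, 3, 1, 1]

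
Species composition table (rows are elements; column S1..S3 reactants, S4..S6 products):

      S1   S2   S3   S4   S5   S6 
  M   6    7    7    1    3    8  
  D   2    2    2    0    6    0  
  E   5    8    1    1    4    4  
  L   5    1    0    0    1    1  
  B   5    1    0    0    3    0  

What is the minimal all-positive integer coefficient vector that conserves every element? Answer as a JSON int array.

M: 1·6+4·7+4·7 = 62 | 5·1+3·3+6·8 = 62
D: 1·2+4·2+4·2 = 18 | 5·0+3·6+6·0 = 18
E: 1·5+4·8+4·1 = 41 | 5·1+3·4+6·4 = 41
L: 1·5+4·1+4·0 = 9 | 5·0+3·1+6·1 = 9
B: 1·5+4·1+4·0 = 9 | 5·0+3·3+6·0 = 9
gcd(1,4,4,5,3,6) = 1

Coefficients: [1, 4, 4, 5, 3, 6]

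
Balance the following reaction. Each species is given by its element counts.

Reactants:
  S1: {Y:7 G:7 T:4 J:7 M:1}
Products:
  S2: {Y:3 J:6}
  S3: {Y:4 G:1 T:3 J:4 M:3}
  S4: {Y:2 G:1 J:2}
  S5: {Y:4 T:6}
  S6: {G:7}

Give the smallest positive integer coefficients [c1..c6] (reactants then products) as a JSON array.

Coefficients: [6, 4, 2, 5, 3, 5]

Y: 6·7 = 42 | 4·3+2·4+5·2+3·4+5·0 = 42
G: 6·7 = 42 | 4·0+2·1+5·1+3·0+5·7 = 42
T: 6·4 = 24 | 4·0+2·3+5·0+3·6+5·0 = 24
J: 6·7 = 42 | 4·6+2·4+5·2+3·0+5·0 = 42
M: 6·1 = 6 | 4·0+2·3+5·0+3·0+5·0 = 6
gcd(6,4,2,5,3,5) = 1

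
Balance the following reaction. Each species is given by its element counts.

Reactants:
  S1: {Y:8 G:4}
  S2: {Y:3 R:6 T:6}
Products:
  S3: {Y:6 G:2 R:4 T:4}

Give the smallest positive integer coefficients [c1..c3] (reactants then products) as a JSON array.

Coefficients: [3, 4, 6]

Y: 3·8+4·3 = 36 | 6·6 = 36
G: 3·4+4·0 = 12 | 6·2 = 12
R: 3·0+4·6 = 24 | 6·4 = 24
T: 3·0+4·6 = 24 | 6·4 = 24
gcd(3,4,6) = 1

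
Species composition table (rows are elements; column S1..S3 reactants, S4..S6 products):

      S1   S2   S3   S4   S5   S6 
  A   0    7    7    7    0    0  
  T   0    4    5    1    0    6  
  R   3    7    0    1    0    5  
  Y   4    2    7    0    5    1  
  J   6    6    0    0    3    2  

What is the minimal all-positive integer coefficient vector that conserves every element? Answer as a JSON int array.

Coefficients: [2, 2, 3, 5, 6, 3]

A: 2·0+2·7+3·7 = 35 | 5·7+6·0+3·0 = 35
T: 2·0+2·4+3·5 = 23 | 5·1+6·0+3·6 = 23
R: 2·3+2·7+3·0 = 20 | 5·1+6·0+3·5 = 20
Y: 2·4+2·2+3·7 = 33 | 5·0+6·5+3·1 = 33
J: 2·6+2·6+3·0 = 24 | 5·0+6·3+3·2 = 24
gcd(2,2,3,5,6,3) = 1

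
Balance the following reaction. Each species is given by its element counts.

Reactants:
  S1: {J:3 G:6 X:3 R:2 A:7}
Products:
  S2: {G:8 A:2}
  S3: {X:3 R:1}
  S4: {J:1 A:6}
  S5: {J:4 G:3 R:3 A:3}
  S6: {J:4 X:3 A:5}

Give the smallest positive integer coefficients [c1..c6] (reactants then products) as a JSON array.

Coefficients: [5, 3, 4, 3, 2, 1]

J: 5·3 = 15 | 3·0+4·0+3·1+2·4+1·4 = 15
G: 5·6 = 30 | 3·8+4·0+3·0+2·3+1·0 = 30
X: 5·3 = 15 | 3·0+4·3+3·0+2·0+1·3 = 15
R: 5·2 = 10 | 3·0+4·1+3·0+2·3+1·0 = 10
A: 5·7 = 35 | 3·2+4·0+3·6+2·3+1·5 = 35
gcd(5,3,4,3,2,1) = 1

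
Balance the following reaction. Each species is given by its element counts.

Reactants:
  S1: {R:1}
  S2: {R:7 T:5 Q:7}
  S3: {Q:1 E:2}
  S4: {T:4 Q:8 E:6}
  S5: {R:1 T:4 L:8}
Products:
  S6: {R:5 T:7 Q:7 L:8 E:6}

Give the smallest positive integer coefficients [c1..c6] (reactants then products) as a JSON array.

Coefficients: [5, 1, 6, 1, 3, 3]

R: 5·1+1·7+6·0+1·0+3·1 = 15 | 3·5 = 15
T: 5·0+1·5+6·0+1·4+3·4 = 21 | 3·7 = 21
Q: 5·0+1·7+6·1+1·8+3·0 = 21 | 3·7 = 21
L: 5·0+1·0+6·0+1·0+3·8 = 24 | 3·8 = 24
E: 5·0+1·0+6·2+1·6+3·0 = 18 | 3·6 = 18
gcd(5,1,6,1,3,3) = 1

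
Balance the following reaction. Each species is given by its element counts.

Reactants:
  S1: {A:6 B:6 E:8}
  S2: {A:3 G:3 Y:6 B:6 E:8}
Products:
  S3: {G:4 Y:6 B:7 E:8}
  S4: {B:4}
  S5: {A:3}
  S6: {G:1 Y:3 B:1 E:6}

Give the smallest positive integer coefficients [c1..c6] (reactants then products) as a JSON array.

A: 1·6+4·3 = 18 | 2·0+3·0+6·3+4·0 = 18
G: 1·0+4·3 = 12 | 2·4+3·0+6·0+4·1 = 12
Y: 1·0+4·6 = 24 | 2·6+3·0+6·0+4·3 = 24
B: 1·6+4·6 = 30 | 2·7+3·4+6·0+4·1 = 30
E: 1·8+4·8 = 40 | 2·8+3·0+6·0+4·6 = 40
gcd(1,4,2,3,6,4) = 1

Coefficients: [1, 4, 2, 3, 6, 4]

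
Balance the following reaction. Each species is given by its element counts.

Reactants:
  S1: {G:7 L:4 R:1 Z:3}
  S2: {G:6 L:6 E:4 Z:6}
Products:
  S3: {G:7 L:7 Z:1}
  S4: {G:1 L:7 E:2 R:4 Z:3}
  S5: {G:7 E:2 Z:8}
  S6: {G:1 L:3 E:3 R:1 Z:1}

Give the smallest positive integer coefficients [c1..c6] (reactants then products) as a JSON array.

Coefficients: [6, 4, 5, 1, 4, 2]

G: 6·7+4·6 = 66 | 5·7+1·1+4·7+2·1 = 66
L: 6·4+4·6 = 48 | 5·7+1·7+4·0+2·3 = 48
E: 6·0+4·4 = 16 | 5·0+1·2+4·2+2·3 = 16
R: 6·1+4·0 = 6 | 5·0+1·4+4·0+2·1 = 6
Z: 6·3+4·6 = 42 | 5·1+1·3+4·8+2·1 = 42
gcd(6,4,5,1,4,2) = 1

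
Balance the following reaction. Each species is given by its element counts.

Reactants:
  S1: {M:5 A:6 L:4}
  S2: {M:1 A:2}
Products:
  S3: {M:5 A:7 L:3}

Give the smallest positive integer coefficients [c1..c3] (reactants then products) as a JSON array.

Coefficients: [3, 5, 4]

M: 3·5+5·1 = 20 | 4·5 = 20
A: 3·6+5·2 = 28 | 4·7 = 28
L: 3·4+5·0 = 12 | 4·3 = 12
gcd(3,5,4) = 1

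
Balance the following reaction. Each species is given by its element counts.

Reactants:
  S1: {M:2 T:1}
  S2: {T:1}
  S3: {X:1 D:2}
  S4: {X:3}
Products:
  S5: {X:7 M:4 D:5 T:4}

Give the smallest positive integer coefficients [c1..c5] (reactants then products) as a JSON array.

X: 4·0+4·0+5·1+3·3 = 14 | 2·7 = 14
M: 4·2+4·0+5·0+3·0 = 8 | 2·4 = 8
D: 4·0+4·0+5·2+3·0 = 10 | 2·5 = 10
T: 4·1+4·1+5·0+3·0 = 8 | 2·4 = 8
gcd(4,4,5,3,2) = 1

Coefficients: [4, 4, 5, 3, 2]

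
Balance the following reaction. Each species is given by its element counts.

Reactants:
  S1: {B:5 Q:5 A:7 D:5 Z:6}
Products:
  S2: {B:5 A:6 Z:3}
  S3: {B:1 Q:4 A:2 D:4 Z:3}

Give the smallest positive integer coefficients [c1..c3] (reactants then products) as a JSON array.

Coefficients: [4, 3, 5]

B: 4·5 = 20 | 3·5+5·1 = 20
Q: 4·5 = 20 | 3·0+5·4 = 20
A: 4·7 = 28 | 3·6+5·2 = 28
D: 4·5 = 20 | 3·0+5·4 = 20
Z: 4·6 = 24 | 3·3+5·3 = 24
gcd(4,3,5) = 1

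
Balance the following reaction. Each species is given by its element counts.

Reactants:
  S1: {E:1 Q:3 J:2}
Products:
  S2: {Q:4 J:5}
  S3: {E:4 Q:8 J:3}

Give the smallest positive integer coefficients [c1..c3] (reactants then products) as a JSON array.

Coefficients: [4, 1, 1]

E: 4·1 = 4 | 1·0+1·4 = 4
Q: 4·3 = 12 | 1·4+1·8 = 12
J: 4·2 = 8 | 1·5+1·3 = 8
gcd(4,1,1) = 1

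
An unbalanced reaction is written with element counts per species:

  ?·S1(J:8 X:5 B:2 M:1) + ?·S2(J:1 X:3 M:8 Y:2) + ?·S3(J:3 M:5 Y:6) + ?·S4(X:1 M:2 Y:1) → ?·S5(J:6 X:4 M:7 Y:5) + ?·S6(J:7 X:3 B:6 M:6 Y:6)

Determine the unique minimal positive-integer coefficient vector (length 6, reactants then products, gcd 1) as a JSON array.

J: 3·8+1·1+4·3+5·0 = 37 | 5·6+1·7 = 37
X: 3·5+1·3+4·0+5·1 = 23 | 5·4+1·3 = 23
B: 3·2+1·0+4·0+5·0 = 6 | 5·0+1·6 = 6
M: 3·1+1·8+4·5+5·2 = 41 | 5·7+1·6 = 41
Y: 3·0+1·2+4·6+5·1 = 31 | 5·5+1·6 = 31
gcd(3,1,4,5,5,1) = 1

Coefficients: [3, 1, 4, 5, 5, 1]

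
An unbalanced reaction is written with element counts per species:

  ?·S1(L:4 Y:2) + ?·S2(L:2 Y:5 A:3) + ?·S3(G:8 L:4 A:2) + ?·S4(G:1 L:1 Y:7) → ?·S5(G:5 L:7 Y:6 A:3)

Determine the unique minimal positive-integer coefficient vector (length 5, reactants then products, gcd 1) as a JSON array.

G: 4·0+3·0+3·8+1·1 = 25 | 5·5 = 25
L: 4·4+3·2+3·4+1·1 = 35 | 5·7 = 35
Y: 4·2+3·5+3·0+1·7 = 30 | 5·6 = 30
A: 4·0+3·3+3·2+1·0 = 15 | 5·3 = 15
gcd(4,3,3,1,5) = 1

Coefficients: [4, 3, 3, 1, 5]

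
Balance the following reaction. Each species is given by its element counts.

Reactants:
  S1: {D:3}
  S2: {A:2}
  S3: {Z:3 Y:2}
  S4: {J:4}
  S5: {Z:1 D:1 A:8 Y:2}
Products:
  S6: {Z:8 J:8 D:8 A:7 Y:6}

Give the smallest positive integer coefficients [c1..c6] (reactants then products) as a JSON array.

Coefficients: [5, 3, 5, 4, 1, 2]

Z: 5·0+3·0+5·3+4·0+1·1 = 16 | 2·8 = 16
J: 5·0+3·0+5·0+4·4+1·0 = 16 | 2·8 = 16
D: 5·3+3·0+5·0+4·0+1·1 = 16 | 2·8 = 16
A: 5·0+3·2+5·0+4·0+1·8 = 14 | 2·7 = 14
Y: 5·0+3·0+5·2+4·0+1·2 = 12 | 2·6 = 12
gcd(5,3,5,4,1,2) = 1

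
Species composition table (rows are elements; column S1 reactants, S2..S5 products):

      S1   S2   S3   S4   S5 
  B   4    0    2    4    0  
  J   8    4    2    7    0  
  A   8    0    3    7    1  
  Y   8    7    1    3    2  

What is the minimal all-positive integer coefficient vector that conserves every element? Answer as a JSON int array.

B: 5·4 = 20 | 2·0+2·2+4·4+6·0 = 20
J: 5·8 = 40 | 2·4+2·2+4·7+6·0 = 40
A: 5·8 = 40 | 2·0+2·3+4·7+6·1 = 40
Y: 5·8 = 40 | 2·7+2·1+4·3+6·2 = 40
gcd(5,2,2,4,6) = 1

Coefficients: [5, 2, 2, 4, 6]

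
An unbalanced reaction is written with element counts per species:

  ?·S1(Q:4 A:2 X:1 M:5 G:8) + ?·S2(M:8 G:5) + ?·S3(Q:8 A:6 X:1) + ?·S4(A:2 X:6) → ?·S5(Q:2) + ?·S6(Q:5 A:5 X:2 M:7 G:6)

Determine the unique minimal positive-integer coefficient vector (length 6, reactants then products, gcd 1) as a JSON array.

Q: 2·4+4·0+4·8+1·0 = 40 | 5·2+6·5 = 40
A: 2·2+4·0+4·6+1·2 = 30 | 5·0+6·5 = 30
X: 2·1+4·0+4·1+1·6 = 12 | 5·0+6·2 = 12
M: 2·5+4·8+4·0+1·0 = 42 | 5·0+6·7 = 42
G: 2·8+4·5+4·0+1·0 = 36 | 5·0+6·6 = 36
gcd(2,4,4,1,5,6) = 1

Coefficients: [2, 4, 4, 1, 5, 6]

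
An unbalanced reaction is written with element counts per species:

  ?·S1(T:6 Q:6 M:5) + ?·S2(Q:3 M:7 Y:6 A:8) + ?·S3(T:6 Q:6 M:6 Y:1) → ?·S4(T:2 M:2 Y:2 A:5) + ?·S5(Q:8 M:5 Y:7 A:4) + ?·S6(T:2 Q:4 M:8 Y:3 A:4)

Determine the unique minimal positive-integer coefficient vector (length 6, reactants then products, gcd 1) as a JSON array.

Coefficients: [2, 6, 1, 4, 2, 5]

T: 2·6+6·0+1·6 = 18 | 4·2+2·0+5·2 = 18
Q: 2·6+6·3+1·6 = 36 | 4·0+2·8+5·4 = 36
M: 2·5+6·7+1·6 = 58 | 4·2+2·5+5·8 = 58
Y: 2·0+6·6+1·1 = 37 | 4·2+2·7+5·3 = 37
A: 2·0+6·8+1·0 = 48 | 4·5+2·4+5·4 = 48
gcd(2,6,1,4,2,5) = 1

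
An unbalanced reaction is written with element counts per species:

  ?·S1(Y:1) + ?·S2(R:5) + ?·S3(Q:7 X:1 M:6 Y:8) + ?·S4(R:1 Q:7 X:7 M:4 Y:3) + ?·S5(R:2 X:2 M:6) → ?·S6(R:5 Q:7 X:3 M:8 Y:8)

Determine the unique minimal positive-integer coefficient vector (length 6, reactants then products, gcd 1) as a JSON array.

R: 5·0+4·5+4·0+1·1+2·2 = 25 | 5·5 = 25
Q: 5·0+4·0+4·7+1·7+2·0 = 35 | 5·7 = 35
X: 5·0+4·0+4·1+1·7+2·2 = 15 | 5·3 = 15
M: 5·0+4·0+4·6+1·4+2·6 = 40 | 5·8 = 40
Y: 5·1+4·0+4·8+1·3+2·0 = 40 | 5·8 = 40
gcd(5,4,4,1,2,5) = 1

Coefficients: [5, 4, 4, 1, 2, 5]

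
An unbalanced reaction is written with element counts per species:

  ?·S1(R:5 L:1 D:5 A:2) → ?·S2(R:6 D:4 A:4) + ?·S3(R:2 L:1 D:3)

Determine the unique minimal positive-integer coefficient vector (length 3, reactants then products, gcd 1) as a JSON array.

Coefficients: [2, 1, 2]

R: 2·5 = 10 | 1·6+2·2 = 10
L: 2·1 = 2 | 1·0+2·1 = 2
D: 2·5 = 10 | 1·4+2·3 = 10
A: 2·2 = 4 | 1·4+2·0 = 4
gcd(2,1,2) = 1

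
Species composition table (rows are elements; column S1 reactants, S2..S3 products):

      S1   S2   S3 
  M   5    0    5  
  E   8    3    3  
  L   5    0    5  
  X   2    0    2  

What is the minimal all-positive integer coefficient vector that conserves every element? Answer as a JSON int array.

M: 3·5 = 15 | 5·0+3·5 = 15
E: 3·8 = 24 | 5·3+3·3 = 24
L: 3·5 = 15 | 5·0+3·5 = 15
X: 3·2 = 6 | 5·0+3·2 = 6
gcd(3,5,3) = 1

Coefficients: [3, 5, 3]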